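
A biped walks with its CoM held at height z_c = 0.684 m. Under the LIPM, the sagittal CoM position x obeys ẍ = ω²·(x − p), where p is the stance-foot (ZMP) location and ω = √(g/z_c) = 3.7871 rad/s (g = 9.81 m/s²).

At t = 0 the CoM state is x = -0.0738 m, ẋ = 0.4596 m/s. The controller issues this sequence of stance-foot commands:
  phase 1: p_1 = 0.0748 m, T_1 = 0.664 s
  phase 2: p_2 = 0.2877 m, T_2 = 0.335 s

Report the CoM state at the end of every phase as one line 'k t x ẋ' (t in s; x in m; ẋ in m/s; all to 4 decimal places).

1 0.6640 -0.1045 -0.5963
2 0.9990 -0.7226 -3.5762

phase 1: p=0.0748, T=0.664, ωT=2.514634, cosh=6.221490, sinh=6.140598; start (x,ẋ)=(-0.073800, 0.459600) → end (x,ẋ)=(-0.104494, -0.596305)
phase 2: p=0.2877, T=0.335, ωT=1.268679, cosh=1.918676, sinh=1.637474; start (x,ẋ)=(-0.104494, -0.596305) → end (x,ẋ)=(-0.722626, -3.576222)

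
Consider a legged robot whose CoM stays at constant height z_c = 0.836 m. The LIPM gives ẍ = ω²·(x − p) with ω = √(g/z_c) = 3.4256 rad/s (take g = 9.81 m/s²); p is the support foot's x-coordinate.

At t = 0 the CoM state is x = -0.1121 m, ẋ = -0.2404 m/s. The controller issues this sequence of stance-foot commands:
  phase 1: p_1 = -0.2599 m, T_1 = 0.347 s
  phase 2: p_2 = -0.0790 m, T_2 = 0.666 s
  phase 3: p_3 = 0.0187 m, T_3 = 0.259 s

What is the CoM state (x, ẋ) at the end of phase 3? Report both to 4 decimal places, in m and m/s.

phase 1: p=-0.2599, T=0.347, ωT=1.188683, cosh=1.793689, sinh=1.489067; start (x,ẋ)=(-0.112100, -0.240400) → end (x,ẋ)=(-0.099292, 0.322717)
phase 2: p=-0.0790, T=0.666, ωT=2.281450, cosh=4.946500, sinh=4.844363; start (x,ẋ)=(-0.099292, 0.322717) → end (x,ẋ)=(0.277002, 1.259582)
phase 3: p=0.0187, T=0.259, ωT=0.887230, cosh=1.420095, sinh=1.008300; start (x,ẋ)=(0.277002, 1.259582) → end (x,ẋ)=(0.756262, 2.680910)

x = 0.7563, ẋ = 2.6809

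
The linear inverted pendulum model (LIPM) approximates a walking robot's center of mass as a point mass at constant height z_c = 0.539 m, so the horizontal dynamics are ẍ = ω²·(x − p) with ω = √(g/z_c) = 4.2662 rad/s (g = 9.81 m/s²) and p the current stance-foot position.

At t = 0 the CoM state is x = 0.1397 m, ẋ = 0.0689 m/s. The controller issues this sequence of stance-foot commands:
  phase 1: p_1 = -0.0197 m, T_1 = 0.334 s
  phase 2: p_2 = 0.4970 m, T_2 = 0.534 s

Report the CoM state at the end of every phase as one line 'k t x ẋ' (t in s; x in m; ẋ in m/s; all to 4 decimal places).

phase 1: p=-0.0197, T=0.334, ωT=1.424911, cosh=2.199008, sinh=1.958479; start (x,ẋ)=(0.139700, 0.068900) → end (x,ẋ)=(0.362452, 1.483340)
phase 2: p=0.4970, T=0.534, ωT=2.278151, cosh=4.930546, sinh=4.828072; start (x,ẋ)=(0.362452, 1.483340) → end (x,ẋ)=(1.512305, 4.542317)

1 0.3340 0.3625 1.4833
2 0.8680 1.5123 4.5423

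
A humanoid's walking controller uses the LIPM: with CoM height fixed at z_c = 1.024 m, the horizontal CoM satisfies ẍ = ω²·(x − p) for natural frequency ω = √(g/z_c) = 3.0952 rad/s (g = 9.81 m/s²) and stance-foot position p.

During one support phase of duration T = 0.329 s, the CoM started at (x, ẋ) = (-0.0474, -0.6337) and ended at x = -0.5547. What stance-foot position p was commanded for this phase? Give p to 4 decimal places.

p = 0.4144

ωT = 3.0952·0.329 = 1.018321; cosh(ωT) = 1.564871, sinh(ωT) = 1.203670
x(T) = p + (x₀−p)·cosh(ωT) + (ẋ₀/ω)·sinh(ωT) ⇒ p·(1 − cosh) = x(T) − x₀·cosh − (ẋ₀/ω)·sinh
numerator   = -0.5547 − (-0.0474)·1.564871 − (-0.6337/3.0952)·1.203670 = -0.234090
denominator = 1 − 1.564871 = -0.564871
p = -0.234090 / -0.564871 = 0.4144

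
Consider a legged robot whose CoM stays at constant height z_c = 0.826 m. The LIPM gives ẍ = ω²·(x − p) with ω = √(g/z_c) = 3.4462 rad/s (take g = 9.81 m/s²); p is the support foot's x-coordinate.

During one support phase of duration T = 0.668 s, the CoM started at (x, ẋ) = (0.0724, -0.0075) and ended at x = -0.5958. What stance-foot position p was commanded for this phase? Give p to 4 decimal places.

ωT = 3.4462·0.668 = 2.302062; cosh(ωT) = 5.047409, sinh(ωT) = 4.947357
x(T) = p + (x₀−p)·cosh(ωT) + (ẋ₀/ω)·sinh(ωT) ⇒ p·(1 − cosh) = x(T) − x₀·cosh − (ẋ₀/ω)·sinh
numerator   = -0.5958 − (0.0724)·5.047409 − (-0.0075/3.4462)·4.947357 = -0.950465
denominator = 1 − 5.047409 = -4.047409
p = -0.950465 / -4.047409 = 0.2348

p = 0.2348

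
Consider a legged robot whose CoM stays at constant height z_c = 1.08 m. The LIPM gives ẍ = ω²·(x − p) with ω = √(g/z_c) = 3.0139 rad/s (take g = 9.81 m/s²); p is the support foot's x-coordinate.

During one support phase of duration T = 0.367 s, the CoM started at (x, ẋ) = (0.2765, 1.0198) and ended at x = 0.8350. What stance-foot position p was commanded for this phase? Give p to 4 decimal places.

ωT = 3.0139·0.367 = 1.106101; cosh(ωT) = 1.676699, sinh(ωT) = 1.345853
x(T) = p + (x₀−p)·cosh(ωT) + (ẋ₀/ω)·sinh(ωT) ⇒ p·(1 − cosh) = x(T) − x₀·cosh − (ẋ₀/ω)·sinh
numerator   = 0.8350 − (0.2765)·1.676699 − (1.0198/3.0139)·1.345853 = -0.083997
denominator = 1 − 1.676699 = -0.676699
p = -0.083997 / -0.676699 = 0.1241

p = 0.1241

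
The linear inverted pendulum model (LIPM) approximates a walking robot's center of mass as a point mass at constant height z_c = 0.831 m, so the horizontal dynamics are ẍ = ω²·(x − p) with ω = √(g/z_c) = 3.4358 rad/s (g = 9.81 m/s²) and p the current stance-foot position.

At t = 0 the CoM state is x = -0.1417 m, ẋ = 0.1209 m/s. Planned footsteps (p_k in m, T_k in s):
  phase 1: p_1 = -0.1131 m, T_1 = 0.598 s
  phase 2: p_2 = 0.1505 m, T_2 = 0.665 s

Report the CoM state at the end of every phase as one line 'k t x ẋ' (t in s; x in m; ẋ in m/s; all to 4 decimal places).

phase 1: p=-0.1131, T=0.598, ωT=2.054608, cosh=3.965962, sinh=3.837819; start (x,ẋ)=(-0.141700, 0.120900) → end (x,ẋ)=(-0.091480, 0.102366)
phase 2: p=0.1505, T=0.665, ωT=2.284807, cosh=4.962792, sinh=4.860998; start (x,ẋ)=(-0.091480, 0.102366) → end (x,ẋ)=(-0.905569, -3.533391)

1 0.5980 -0.0915 0.1024
2 1.2630 -0.9056 -3.5334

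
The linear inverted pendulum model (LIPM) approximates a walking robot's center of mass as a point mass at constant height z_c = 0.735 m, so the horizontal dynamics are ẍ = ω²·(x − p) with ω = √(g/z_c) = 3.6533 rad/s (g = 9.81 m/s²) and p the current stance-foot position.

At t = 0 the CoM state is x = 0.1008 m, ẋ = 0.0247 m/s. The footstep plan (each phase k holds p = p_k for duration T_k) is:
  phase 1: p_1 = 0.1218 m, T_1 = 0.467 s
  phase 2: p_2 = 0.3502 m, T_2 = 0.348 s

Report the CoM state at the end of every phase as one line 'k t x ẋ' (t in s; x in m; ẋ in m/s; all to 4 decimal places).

phase 1: p=0.1218, T=0.467, ωT=1.706091, cosh=2.844483, sinh=2.662909; start (x,ẋ)=(0.100800, 0.024700) → end (x,ẋ)=(0.080070, -0.134038)
phase 2: p=0.3502, T=0.348, ωT=1.271348, cosh=1.923055, sinh=1.642602; start (x,ẋ)=(0.080070, -0.134038) → end (x,ẋ)=(-0.229542, -1.878791)

1 0.4670 0.0801 -0.1340
2 0.8150 -0.2295 -1.8788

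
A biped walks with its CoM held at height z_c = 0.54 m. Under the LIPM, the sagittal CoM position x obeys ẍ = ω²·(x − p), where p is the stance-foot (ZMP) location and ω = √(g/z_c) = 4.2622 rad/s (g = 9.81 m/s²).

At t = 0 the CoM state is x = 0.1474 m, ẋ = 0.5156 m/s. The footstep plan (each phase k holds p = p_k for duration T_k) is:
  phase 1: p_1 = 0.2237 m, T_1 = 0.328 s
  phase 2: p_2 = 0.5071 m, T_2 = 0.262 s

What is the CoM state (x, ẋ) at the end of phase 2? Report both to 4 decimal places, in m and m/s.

phase 1: p=0.2237, T=0.328, ωT=1.398002, cosh=2.147097, sinh=1.900007; start (x,ẋ)=(0.147400, 0.515600) → end (x,ẋ)=(0.289721, 0.489150)
phase 2: p=0.5071, T=0.262, ωT=1.116696, cosh=1.691053, sinh=1.363693; start (x,ẋ)=(0.289721, 0.489150) → end (x,ẋ)=(0.296005, -0.436300)

x = 0.2960, ẋ = -0.4363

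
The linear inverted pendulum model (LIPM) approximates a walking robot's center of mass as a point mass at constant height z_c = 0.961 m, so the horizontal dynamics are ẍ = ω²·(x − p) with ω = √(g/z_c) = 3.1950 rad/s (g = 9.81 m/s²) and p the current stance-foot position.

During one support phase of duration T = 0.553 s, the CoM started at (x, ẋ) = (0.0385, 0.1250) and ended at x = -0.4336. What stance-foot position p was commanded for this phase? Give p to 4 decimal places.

ωT = 3.1950·0.553 = 1.766835; cosh(ωT) = 3.011587, sinh(ωT) = 2.840714
x(T) = p + (x₀−p)·cosh(ωT) + (ẋ₀/ω)·sinh(ωT) ⇒ p·(1 − cosh) = x(T) − x₀·cosh − (ẋ₀/ω)·sinh
numerator   = -0.4336 − (0.0385)·3.011587 − (0.1250/3.1950)·2.840714 = -0.660685
denominator = 1 − 3.011587 = -2.011587
p = -0.660685 / -2.011587 = 0.3284

p = 0.3284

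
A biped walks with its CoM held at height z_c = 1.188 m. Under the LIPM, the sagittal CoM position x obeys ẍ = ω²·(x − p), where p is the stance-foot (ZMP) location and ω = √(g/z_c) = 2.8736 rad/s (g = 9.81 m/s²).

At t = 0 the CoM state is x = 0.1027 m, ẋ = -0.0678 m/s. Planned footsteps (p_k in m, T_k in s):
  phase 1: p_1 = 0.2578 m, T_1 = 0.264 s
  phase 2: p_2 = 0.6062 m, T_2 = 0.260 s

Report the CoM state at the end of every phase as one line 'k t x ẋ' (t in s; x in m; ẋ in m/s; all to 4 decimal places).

phase 1: p=0.2578, T=0.264, ωT=0.758630, cosh=1.301829, sinh=0.833521; start (x,ẋ)=(0.102700, -0.067800) → end (x,ẋ)=(0.036220, -0.459760)
phase 2: p=0.6062, T=0.260, ωT=0.747136, cosh=1.292333, sinh=0.818612; start (x,ẋ)=(0.036220, -0.459760) → end (x,ẋ)=(-0.261377, -1.934964)

1 0.2640 0.0362 -0.4598
2 0.5240 -0.2614 -1.9350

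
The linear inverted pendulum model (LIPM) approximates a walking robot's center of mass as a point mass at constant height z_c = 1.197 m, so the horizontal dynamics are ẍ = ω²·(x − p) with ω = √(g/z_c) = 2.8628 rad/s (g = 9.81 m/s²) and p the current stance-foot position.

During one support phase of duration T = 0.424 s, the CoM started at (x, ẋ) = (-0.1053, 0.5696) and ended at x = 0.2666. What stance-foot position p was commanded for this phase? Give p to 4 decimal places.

ωT = 2.8628·0.424 = 1.213827; cosh(ωT) = 1.831701, sinh(ωT) = 1.534643
x(T) = p + (x₀−p)·cosh(ωT) + (ẋ₀/ω)·sinh(ωT) ⇒ p·(1 − cosh) = x(T) − x₀·cosh − (ẋ₀/ω)·sinh
numerator   = 0.2666 − (-0.1053)·1.831701 − (0.5696/2.8628)·1.534643 = 0.154136
denominator = 1 − 1.831701 = -0.831701
p = 0.154136 / -0.831701 = -0.1853

p = -0.1853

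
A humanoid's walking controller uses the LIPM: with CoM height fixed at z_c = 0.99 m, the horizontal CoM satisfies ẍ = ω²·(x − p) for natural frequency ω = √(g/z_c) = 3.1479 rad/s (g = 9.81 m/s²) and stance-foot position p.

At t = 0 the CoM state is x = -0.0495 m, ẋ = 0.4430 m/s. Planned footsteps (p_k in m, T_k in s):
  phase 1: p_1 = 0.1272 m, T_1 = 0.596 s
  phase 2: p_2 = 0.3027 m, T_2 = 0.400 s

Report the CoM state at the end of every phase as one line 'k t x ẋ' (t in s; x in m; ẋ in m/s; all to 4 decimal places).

1 0.5960 -0.0145 -0.2931
2 0.9960 -0.4518 -2.1748

phase 1: p=0.1272, T=0.596, ωT=1.876148, cosh=3.340745, sinh=3.187566; start (x,ẋ)=(-0.049500, 0.443000) → end (x,ẋ)=(-0.014528, -0.293082)
phase 2: p=0.3027, T=0.400, ωT=1.259160, cosh=1.903177, sinh=1.619284; start (x,ẋ)=(-0.014528, -0.293082) → end (x,ẋ)=(-0.451802, -2.174806)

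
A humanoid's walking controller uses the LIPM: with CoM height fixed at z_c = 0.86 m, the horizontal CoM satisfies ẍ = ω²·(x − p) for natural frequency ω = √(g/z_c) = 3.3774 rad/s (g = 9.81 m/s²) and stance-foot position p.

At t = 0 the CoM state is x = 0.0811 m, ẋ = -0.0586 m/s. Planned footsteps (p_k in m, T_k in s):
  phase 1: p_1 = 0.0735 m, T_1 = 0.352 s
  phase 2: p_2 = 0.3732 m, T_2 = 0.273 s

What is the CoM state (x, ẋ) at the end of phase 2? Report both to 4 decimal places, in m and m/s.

x = -0.1019, ẋ = -1.2123

phase 1: p=0.0735, T=0.352, ωT=1.188845, cosh=1.793930, sinh=1.489357; start (x,ẋ)=(0.081100, -0.058600) → end (x,ẋ)=(0.061293, -0.066895)
phase 2: p=0.3732, T=0.273, ωT=0.922030, cosh=1.456050, sinh=1.058340; start (x,ẋ)=(0.061293, -0.066895) → end (x,ẋ)=(-0.101915, -1.212296)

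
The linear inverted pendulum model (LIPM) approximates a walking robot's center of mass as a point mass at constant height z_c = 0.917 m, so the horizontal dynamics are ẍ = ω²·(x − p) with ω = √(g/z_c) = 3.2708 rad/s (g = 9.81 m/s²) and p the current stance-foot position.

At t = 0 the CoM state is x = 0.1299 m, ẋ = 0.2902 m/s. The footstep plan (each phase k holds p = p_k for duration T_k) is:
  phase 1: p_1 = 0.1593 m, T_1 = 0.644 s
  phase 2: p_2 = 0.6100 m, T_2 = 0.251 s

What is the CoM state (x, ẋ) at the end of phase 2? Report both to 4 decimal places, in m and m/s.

x = 0.5496, ẋ = 0.4717

phase 1: p=0.1593, T=0.644, ωT=2.106395, cosh=4.170119, sinh=4.048443; start (x,ẋ)=(0.129900, 0.290200) → end (x,ẋ)=(0.395894, 0.820864)
phase 2: p=0.6100, T=0.251, ωT=0.820971, cosh=1.356355, sinh=0.916350; start (x,ẋ)=(0.395894, 0.820864) → end (x,ẋ)=(0.549571, 0.471666)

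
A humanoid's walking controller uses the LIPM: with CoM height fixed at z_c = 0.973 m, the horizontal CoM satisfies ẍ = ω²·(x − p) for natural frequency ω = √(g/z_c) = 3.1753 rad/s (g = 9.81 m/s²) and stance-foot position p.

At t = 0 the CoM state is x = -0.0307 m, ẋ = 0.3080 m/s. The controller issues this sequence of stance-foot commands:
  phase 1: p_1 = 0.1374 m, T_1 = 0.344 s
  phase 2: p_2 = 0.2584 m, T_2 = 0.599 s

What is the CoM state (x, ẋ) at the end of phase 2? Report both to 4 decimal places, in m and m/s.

phase 1: p=0.1374, T=0.344, ωT=1.092303, cosh=1.658288, sinh=1.322845; start (x,ẋ)=(-0.030700, 0.308000) → end (x,ẋ)=(-0.013044, -0.195339)
phase 2: p=0.2584, T=0.599, ωT=1.902005, cosh=3.424290, sinh=3.275021; start (x,ẋ)=(-0.013044, -0.195339) → end (x,ẋ)=(-0.872577, -3.491692)

x = -0.8726, ẋ = -3.4917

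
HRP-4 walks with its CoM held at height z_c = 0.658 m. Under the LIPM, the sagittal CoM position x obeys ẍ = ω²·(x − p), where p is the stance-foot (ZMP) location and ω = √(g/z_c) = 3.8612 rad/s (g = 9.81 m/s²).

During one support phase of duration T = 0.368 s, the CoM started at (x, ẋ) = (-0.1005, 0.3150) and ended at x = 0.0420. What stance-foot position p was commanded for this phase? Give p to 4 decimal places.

p = -0.0866

ωT = 3.8612·0.368 = 1.420922; cosh(ωT) = 2.191213, sinh(ωT) = 1.949722
x(T) = p + (x₀−p)·cosh(ωT) + (ẋ₀/ω)·sinh(ωT) ⇒ p·(1 − cosh) = x(T) − x₀·cosh − (ẋ₀/ω)·sinh
numerator   = 0.0420 − (-0.1005)·2.191213 − (0.3150/3.8612)·1.949722 = 0.103157
denominator = 1 − 2.191213 = -1.191213
p = 0.103157 / -1.191213 = -0.0866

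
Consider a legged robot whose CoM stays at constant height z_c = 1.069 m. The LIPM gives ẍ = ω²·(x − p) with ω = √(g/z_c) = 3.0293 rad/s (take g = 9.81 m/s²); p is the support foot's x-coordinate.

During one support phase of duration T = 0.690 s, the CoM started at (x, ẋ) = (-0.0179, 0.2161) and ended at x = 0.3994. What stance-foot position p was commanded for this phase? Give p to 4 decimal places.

ωT = 3.0293·0.690 = 2.090217; cosh(ωT) = 4.105165, sinh(ωT) = 3.981505
x(T) = p + (x₀−p)·cosh(ωT) + (ẋ₀/ω)·sinh(ωT) ⇒ p·(1 − cosh) = x(T) − x₀·cosh − (ẋ₀/ω)·sinh
numerator   = 0.3994 − (-0.0179)·4.105165 − (0.2161/3.0293)·3.981505 = 0.188855
denominator = 1 − 4.105165 = -3.105165
p = 0.188855 / -3.105165 = -0.0608

p = -0.0608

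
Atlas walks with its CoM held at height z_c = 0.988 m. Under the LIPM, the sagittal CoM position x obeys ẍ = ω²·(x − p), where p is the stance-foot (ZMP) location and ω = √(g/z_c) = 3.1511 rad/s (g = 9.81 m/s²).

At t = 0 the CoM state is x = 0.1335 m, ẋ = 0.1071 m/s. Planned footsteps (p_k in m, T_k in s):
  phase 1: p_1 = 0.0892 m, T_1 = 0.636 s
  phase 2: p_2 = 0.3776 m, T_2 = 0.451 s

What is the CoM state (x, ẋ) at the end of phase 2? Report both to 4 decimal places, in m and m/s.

x = 0.9486, ẋ = 2.0176

phase 1: p=0.0892, T=0.636, ωT=2.004100, cosh=3.777096, sinh=3.642314; start (x,ẋ)=(0.133500, 0.107100) → end (x,ẋ)=(0.380321, 0.912971)
phase 2: p=0.3776, T=0.451, ωT=1.421146, cosh=2.191651, sinh=1.950214; start (x,ẋ)=(0.380321, 0.912971) → end (x,ẋ)=(0.948600, 2.017635)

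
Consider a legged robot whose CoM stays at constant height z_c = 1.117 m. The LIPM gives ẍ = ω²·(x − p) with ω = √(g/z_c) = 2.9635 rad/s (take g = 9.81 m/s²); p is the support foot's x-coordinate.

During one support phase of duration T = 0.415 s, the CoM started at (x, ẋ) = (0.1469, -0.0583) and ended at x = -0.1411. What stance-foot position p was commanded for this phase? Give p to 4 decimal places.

p = 0.4472

ωT = 2.9635·0.415 = 1.229852; cosh(ωT) = 1.856530, sinh(ωT) = 1.564195
x(T) = p + (x₀−p)·cosh(ωT) + (ẋ₀/ω)·sinh(ωT) ⇒ p·(1 − cosh) = x(T) − x₀·cosh − (ẋ₀/ω)·sinh
numerator   = -0.1411 − (0.1469)·1.856530 − (-0.0583/2.9635)·1.564195 = -0.383052
denominator = 1 − 1.856530 = -0.856530
p = -0.383052 / -0.856530 = 0.4472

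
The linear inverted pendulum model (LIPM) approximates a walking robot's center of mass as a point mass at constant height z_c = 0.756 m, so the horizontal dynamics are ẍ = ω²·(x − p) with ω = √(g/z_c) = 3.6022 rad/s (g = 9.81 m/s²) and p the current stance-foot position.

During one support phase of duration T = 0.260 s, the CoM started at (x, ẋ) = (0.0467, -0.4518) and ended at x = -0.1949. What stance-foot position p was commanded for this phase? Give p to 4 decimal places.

ωT = 3.6022·0.260 = 0.936572; cosh(ωT) = 1.471595, sinh(ωT) = 1.079626
x(T) = p + (x₀−p)·cosh(ωT) + (ẋ₀/ω)·sinh(ωT) ⇒ p·(1 − cosh) = x(T) − x₀·cosh − (ẋ₀/ω)·sinh
numerator   = -0.1949 − (0.0467)·1.471595 − (-0.4518/3.6022)·1.079626 = -0.128213
denominator = 1 − 1.471595 = -0.471595
p = -0.128213 / -0.471595 = 0.2719

p = 0.2719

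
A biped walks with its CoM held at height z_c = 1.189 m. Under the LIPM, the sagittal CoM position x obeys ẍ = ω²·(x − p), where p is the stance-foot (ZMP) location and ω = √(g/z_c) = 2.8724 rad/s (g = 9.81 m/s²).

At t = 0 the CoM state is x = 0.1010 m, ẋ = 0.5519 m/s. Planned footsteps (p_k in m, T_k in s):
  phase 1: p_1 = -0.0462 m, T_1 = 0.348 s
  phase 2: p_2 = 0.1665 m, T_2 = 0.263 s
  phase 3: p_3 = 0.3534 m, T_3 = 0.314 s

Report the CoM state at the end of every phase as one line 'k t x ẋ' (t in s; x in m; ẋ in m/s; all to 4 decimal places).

1 0.3480 0.4066 1.3480
2 0.6110 0.8676 2.3232
3 0.9250 1.9238 4.8541

phase 1: p=-0.0462, T=0.348, ωT=0.999595, cosh=1.542605, sinh=1.174577; start (x,ẋ)=(0.101000, 0.551900) → end (x,ẋ)=(0.406553, 1.347995)
phase 2: p=0.1665, T=0.263, ωT=0.755441, cosh=1.299177, sinh=0.829374; start (x,ẋ)=(0.406553, 1.347995) → end (x,ẋ)=(0.867590, 2.323161)
phase 3: p=0.3534, T=0.314, ωT=0.901934, cosh=1.435074, sinh=1.029290; start (x,ẋ)=(0.867590, 2.323161) → end (x,ẋ)=(1.923778, 4.854129)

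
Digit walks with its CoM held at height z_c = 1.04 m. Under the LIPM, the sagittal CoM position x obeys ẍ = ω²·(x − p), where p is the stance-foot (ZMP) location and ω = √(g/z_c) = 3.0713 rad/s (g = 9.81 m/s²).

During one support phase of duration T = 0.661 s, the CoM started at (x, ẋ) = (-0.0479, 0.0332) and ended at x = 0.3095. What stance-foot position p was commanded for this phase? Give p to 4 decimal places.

ωT = 3.0713·0.661 = 2.030129; cosh(ωT) = 3.873195, sinh(ωT) = 3.741876
x(T) = p + (x₀−p)·cosh(ωT) + (ẋ₀/ω)·sinh(ωT) ⇒ p·(1 − cosh) = x(T) − x₀·cosh − (ẋ₀/ω)·sinh
numerator   = 0.3095 − (-0.0479)·3.873195 − (0.0332/3.0713)·3.741876 = 0.454577
denominator = 1 − 3.873195 = -2.873195
p = 0.454577 / -2.873195 = -0.1582

p = -0.1582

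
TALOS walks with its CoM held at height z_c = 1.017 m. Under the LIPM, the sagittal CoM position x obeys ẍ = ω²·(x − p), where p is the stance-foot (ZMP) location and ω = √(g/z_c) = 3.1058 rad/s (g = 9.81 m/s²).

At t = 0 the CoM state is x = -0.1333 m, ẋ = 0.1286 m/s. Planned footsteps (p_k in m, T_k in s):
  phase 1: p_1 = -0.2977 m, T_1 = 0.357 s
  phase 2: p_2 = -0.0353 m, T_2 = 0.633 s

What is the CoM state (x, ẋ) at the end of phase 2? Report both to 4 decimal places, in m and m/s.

x = 1.2394, ẋ = 4.0555

phase 1: p=-0.2977, T=0.357, ωT=1.108771, cosh=1.680297, sinh=1.350333; start (x,ẋ)=(-0.133300, 0.128600) → end (x,ẋ)=(0.034453, 0.905557)
phase 2: p=-0.0353, T=0.633, ωT=1.965971, cosh=3.640933, sinh=3.500914; start (x,ẋ)=(0.034453, 0.905557) → end (x,ẋ)=(1.239428, 4.055512)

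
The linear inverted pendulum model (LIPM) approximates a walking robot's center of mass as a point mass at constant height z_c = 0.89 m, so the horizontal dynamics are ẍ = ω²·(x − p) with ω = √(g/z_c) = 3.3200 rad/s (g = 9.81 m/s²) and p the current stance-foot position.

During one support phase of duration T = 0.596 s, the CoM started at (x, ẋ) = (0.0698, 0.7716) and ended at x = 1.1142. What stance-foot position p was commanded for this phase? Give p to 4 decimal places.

p = -0.0121

ωT = 3.3200·0.596 = 1.978720; cosh(ωT) = 3.685862, sinh(ωT) = 3.547616
x(T) = p + (x₀−p)·cosh(ωT) + (ẋ₀/ω)·sinh(ωT) ⇒ p·(1 − cosh) = x(T) − x₀·cosh − (ẋ₀/ω)·sinh
numerator   = 1.1142 − (0.0698)·3.685862 − (0.7716/3.3200)·3.547616 = 0.032427
denominator = 1 − 3.685862 = -2.685862
p = 0.032427 / -2.685862 = -0.0121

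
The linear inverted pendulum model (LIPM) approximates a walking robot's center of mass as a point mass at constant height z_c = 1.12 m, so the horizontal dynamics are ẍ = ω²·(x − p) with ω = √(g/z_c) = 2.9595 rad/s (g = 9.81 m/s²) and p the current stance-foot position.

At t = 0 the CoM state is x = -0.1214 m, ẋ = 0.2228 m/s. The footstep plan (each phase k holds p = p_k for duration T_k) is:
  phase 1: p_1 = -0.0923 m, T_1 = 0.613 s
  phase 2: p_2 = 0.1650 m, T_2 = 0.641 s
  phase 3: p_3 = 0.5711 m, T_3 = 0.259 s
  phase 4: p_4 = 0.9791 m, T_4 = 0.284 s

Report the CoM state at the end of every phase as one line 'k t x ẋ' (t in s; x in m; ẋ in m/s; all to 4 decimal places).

phase 1: p=-0.0923, T=0.613, ωT=1.814173, cosh=3.149488, sinh=2.986515; start (x,ẋ)=(-0.121400, 0.222800) → end (x,ẋ)=(0.040884, 0.444503)
phase 2: p=0.1650, T=0.641, ωT=1.897039, cosh=3.408071, sinh=3.258059; start (x,ẋ)=(0.040884, 0.444503) → end (x,ẋ)=(0.231348, 0.318140)
phase 3: p=0.5711, T=0.259, ωT=0.766510, cosh=1.308437, sinh=0.843806; start (x,ẋ)=(0.231348, 0.318140) → end (x,ẋ)=(0.217263, -0.432178)
phase 4: p=0.9791, T=0.284, ωT=0.840498, cosh=1.374508, sinh=0.943013; start (x,ẋ)=(0.217263, -0.432178) → end (x,ẋ)=(-0.205760, -2.720202)

1 0.6130 0.0409 0.4445
2 1.2540 0.2313 0.3181
3 1.5130 0.2173 -0.4322
4 1.7970 -0.2058 -2.7202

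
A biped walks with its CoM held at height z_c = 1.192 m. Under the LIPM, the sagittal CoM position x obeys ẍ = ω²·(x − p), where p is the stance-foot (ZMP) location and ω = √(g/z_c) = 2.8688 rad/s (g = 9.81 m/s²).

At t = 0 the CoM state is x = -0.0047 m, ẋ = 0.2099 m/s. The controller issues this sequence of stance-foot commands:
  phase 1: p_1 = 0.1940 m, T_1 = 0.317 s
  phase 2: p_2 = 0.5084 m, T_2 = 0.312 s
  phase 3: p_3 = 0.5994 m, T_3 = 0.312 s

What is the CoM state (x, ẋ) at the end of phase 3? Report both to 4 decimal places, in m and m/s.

phase 1: p=0.1940, T=0.317, ωT=0.909410, cosh=1.442809, sinh=1.040047; start (x,ẋ)=(-0.004700, 0.209900) → end (x,ẋ)=(-0.016590, -0.290013)
phase 2: p=0.5084, T=0.312, ωT=0.895066, cosh=1.428039, sinh=1.019458; start (x,ẋ)=(-0.016590, -0.290013) → end (x,ẋ)=(-0.344364, -1.949545)
phase 3: p=0.5994, T=0.312, ωT=0.895066, cosh=1.428039, sinh=1.019458; start (x,ẋ)=(-0.344364, -1.949545) → end (x,ẋ)=(-1.441123, -5.544178)

x = -1.4411, ẋ = -5.5442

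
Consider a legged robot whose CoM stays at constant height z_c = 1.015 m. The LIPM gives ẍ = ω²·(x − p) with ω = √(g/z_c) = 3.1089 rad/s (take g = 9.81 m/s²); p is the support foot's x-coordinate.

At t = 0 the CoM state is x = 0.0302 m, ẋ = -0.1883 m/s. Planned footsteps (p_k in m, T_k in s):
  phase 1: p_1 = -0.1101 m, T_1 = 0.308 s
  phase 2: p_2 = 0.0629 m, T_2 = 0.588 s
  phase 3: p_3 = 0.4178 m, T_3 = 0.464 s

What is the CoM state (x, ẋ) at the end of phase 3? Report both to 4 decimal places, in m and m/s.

phase 1: p=-0.1101, T=0.308, ωT=0.957541, cosh=1.494559, sinh=1.110724; start (x,ẋ)=(0.030200, -0.188300) → end (x,ẋ)=(0.032312, 0.203048)
phase 2: p=0.0629, T=0.588, ωT=1.828033, cosh=3.191184, sinh=3.030454; start (x,ẋ)=(0.032312, 0.203048) → end (x,ẋ)=(0.163214, 0.359786)
phase 3: p=0.4178, T=0.464, ωT=1.442530, cosh=2.233858, sinh=1.997528; start (x,ẋ)=(0.163214, 0.359786) → end (x,ẋ)=(0.080261, -0.777297)

x = 0.0803, ẋ = -0.7773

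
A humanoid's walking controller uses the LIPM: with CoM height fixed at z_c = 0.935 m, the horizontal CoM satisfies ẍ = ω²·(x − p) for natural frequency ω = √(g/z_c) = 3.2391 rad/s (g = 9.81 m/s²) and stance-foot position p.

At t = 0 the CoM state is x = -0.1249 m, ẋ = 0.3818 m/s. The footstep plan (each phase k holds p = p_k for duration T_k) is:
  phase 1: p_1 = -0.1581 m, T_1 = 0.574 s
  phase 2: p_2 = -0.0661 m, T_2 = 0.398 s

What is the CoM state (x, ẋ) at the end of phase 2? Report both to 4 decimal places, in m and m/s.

phase 1: p=-0.1581, T=0.574, ωT=1.859243, cosh=3.287334, sinh=3.131544; start (x,ẋ)=(-0.124900, 0.381800) → end (x,ẋ)=(0.320162, 1.591865)
phase 2: p=-0.0661, T=0.398, ωT=1.289162, cosh=1.952622, sinh=1.677121; start (x,ẋ)=(0.320162, 1.591865) → end (x,ẋ)=(1.512349, 5.206623)

x = 1.5123, ẋ = 5.2066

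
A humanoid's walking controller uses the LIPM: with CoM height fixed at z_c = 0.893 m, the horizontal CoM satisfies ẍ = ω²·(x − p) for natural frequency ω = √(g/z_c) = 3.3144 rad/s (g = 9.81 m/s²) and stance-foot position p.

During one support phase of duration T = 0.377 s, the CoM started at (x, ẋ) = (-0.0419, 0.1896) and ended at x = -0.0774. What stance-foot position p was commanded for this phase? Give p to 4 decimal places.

ωT = 3.3144·0.377 = 1.249529; cosh(ωT) = 1.887669, sinh(ωT) = 1.601029
x(T) = p + (x₀−p)·cosh(ωT) + (ẋ₀/ω)·sinh(ωT) ⇒ p·(1 − cosh) = x(T) − x₀·cosh − (ẋ₀/ω)·sinh
numerator   = -0.0774 − (-0.0419)·1.887669 − (0.1896/3.3144)·1.601029 = -0.089893
denominator = 1 − 1.887669 = -0.887669
p = -0.089893 / -0.887669 = 0.1013

p = 0.1013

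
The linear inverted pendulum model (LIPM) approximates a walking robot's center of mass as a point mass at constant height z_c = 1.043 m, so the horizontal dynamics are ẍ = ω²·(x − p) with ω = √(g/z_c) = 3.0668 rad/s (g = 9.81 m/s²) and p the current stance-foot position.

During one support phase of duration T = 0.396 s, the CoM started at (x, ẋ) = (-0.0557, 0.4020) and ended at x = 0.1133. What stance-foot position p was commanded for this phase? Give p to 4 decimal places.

ωT = 3.0668·0.396 = 1.214453; cosh(ωT) = 1.832661, sinh(ωT) = 1.535789
x(T) = p + (x₀−p)·cosh(ωT) + (ẋ₀/ω)·sinh(ωT) ⇒ p·(1 − cosh) = x(T) − x₀·cosh − (ẋ₀/ω)·sinh
numerator   = 0.1133 − (-0.0557)·1.832661 − (0.4020/3.0668)·1.535789 = 0.014066
denominator = 1 − 1.832661 = -0.832661
p = 0.014066 / -0.832661 = -0.0169

p = -0.0169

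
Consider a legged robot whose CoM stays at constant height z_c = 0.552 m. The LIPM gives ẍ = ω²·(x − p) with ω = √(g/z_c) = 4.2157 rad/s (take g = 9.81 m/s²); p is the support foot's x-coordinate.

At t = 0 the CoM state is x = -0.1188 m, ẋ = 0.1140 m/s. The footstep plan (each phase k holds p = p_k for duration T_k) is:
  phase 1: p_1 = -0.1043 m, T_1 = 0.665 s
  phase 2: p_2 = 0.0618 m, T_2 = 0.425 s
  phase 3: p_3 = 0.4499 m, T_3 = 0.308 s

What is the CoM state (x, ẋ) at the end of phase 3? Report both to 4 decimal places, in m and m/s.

x = 0.1312, ẋ = -0.8647

phase 1: p=-0.1043, T=0.665, ωT=2.803441, cosh=8.280962, sinh=8.220360; start (x,ẋ)=(-0.118800, 0.114000) → end (x,ẋ)=(-0.002081, 0.441538)
phase 2: p=0.0618, T=0.425, ωT=1.791673, cosh=3.083080, sinh=2.916399; start (x,ẋ)=(-0.002081, 0.441538) → end (x,ẋ)=(0.170304, 0.575905)
phase 3: p=0.4499, T=0.308, ωT=1.298436, cosh=1.968260, sinh=1.695301; start (x,ẋ)=(0.170304, 0.575905) → end (x,ẋ)=(0.131177, -0.864709)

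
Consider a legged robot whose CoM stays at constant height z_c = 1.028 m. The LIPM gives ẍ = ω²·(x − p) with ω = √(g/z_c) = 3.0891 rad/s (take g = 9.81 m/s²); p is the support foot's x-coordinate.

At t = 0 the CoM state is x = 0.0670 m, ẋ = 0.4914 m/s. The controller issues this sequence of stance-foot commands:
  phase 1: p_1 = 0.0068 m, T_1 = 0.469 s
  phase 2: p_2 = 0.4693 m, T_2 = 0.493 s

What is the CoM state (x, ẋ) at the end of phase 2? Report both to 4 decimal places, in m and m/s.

phase 1: p=0.0068, T=0.469, ωT=1.448788, cosh=2.246403, sinh=2.011548; start (x,ẋ)=(0.067000, 0.491400) → end (x,ẋ)=(0.462021, 1.477957)
phase 2: p=0.4693, T=0.493, ωT=1.522926, cosh=2.401849, sinh=2.183776; start (x,ẋ)=(0.462021, 1.477957) → end (x,ẋ)=(1.496629, 3.500729)

x = 1.4966, ẋ = 3.5007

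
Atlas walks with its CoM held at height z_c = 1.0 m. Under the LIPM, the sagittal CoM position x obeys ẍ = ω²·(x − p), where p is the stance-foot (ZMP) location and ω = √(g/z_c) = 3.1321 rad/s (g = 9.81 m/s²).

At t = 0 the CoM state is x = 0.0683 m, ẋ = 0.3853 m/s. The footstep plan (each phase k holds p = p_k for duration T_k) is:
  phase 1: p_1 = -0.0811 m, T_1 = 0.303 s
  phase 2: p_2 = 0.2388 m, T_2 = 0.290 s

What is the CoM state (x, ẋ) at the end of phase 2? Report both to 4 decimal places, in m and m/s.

phase 1: p=-0.0811, T=0.303, ωT=0.949026, cosh=1.485155, sinh=1.098038; start (x,ẋ)=(0.068300, 0.385300) → end (x,ẋ)=(0.275859, 1.086041)
phase 2: p=0.2388, T=0.290, ωT=0.908309, cosh=1.441665, sinh=1.038460; start (x,ẋ)=(0.275859, 1.086041) → end (x,ẋ)=(0.652308, 1.686245)

x = 0.6523, ẋ = 1.6862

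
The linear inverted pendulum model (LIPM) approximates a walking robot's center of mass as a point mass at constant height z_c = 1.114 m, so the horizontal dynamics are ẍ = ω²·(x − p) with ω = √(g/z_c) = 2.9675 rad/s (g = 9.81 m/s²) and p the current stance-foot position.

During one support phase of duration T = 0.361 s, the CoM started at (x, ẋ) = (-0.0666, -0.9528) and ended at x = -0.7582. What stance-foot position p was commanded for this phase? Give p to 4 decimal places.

ωT = 2.9675·0.361 = 1.071267; cosh(ωT) = 1.630826, sinh(ωT) = 1.288252
x(T) = p + (x₀−p)·cosh(ωT) + (ẋ₀/ω)·sinh(ωT) ⇒ p·(1 − cosh) = x(T) − x₀·cosh − (ẋ₀/ω)·sinh
numerator   = -0.7582 − (-0.0666)·1.630826 − (-0.9528/2.9675)·1.288252 = -0.235957
denominator = 1 − 1.630826 = -0.630826
p = -0.235957 / -0.630826 = 0.3740

p = 0.3740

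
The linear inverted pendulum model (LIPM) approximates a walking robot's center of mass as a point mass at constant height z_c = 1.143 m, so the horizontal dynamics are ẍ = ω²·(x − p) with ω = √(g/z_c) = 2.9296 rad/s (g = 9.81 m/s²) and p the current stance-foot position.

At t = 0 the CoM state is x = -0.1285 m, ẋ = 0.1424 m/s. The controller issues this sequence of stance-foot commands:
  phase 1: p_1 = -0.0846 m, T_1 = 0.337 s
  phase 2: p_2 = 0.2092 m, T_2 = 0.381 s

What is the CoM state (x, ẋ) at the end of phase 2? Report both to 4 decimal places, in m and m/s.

phase 1: p=-0.0846, T=0.337, ωT=0.987275, cosh=1.528251, sinh=1.155660; start (x,ẋ)=(-0.128500, 0.142400) → end (x,ẋ)=(-0.095517, 0.068994)
phase 2: p=0.2092, T=0.381, ωT=1.116178, cosh=1.690345, sinh=1.362816; start (x,ẋ)=(-0.095517, 0.068994) → end (x,ẋ)=(-0.273781, -1.099959)

x = -0.2738, ẋ = -1.1000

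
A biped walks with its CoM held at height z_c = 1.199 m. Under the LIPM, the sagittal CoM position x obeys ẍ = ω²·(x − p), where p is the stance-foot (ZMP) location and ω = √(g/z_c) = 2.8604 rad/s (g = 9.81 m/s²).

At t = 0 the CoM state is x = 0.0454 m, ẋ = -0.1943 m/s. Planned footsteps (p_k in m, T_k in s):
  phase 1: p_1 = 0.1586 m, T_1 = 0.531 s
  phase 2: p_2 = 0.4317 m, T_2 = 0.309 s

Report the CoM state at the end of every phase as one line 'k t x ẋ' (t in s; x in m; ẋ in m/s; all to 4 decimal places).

1 0.5310 -0.2600 -1.1689
2 0.8400 -0.9583 -3.6414

phase 1: p=0.1586, T=0.531, ωT=1.518872, cosh=2.393016, sinh=2.174057; start (x,ẋ)=(0.045400, -0.194300) → end (x,ẋ)=(-0.259968, -1.168917)
phase 2: p=0.4317, T=0.309, ωT=0.883864, cosh=1.416708, sinh=1.003525; start (x,ẋ)=(-0.259968, -1.168917) → end (x,ẋ)=(-0.958286, -3.641433)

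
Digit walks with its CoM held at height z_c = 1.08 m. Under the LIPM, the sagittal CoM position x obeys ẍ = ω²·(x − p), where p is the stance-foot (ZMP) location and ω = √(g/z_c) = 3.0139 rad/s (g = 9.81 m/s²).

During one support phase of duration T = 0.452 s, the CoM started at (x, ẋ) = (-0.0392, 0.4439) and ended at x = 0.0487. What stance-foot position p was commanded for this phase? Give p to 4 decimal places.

ωT = 3.0139·0.452 = 1.362283; cosh(ωT) = 2.080587, sinh(ωT) = 1.824511
x(T) = p + (x₀−p)·cosh(ωT) + (ẋ₀/ω)·sinh(ωT) ⇒ p·(1 − cosh) = x(T) − x₀·cosh − (ẋ₀/ω)·sinh
numerator   = 0.0487 − (-0.0392)·2.080587 − (0.4439/3.0139)·1.824511 = -0.138463
denominator = 1 − 2.080587 = -1.080587
p = -0.138463 / -1.080587 = 0.1281

p = 0.1281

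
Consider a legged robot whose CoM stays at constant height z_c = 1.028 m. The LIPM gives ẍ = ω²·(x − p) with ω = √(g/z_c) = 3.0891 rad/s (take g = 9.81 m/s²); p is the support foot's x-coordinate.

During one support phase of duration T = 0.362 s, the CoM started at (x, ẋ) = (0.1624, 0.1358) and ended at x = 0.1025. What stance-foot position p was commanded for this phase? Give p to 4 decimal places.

ωT = 3.0891·0.362 = 1.118254; cosh(ωT) = 1.693179, sinh(ωT) = 1.366329
x(T) = p + (x₀−p)·cosh(ωT) + (ẋ₀/ω)·sinh(ωT) ⇒ p·(1 − cosh) = x(T) − x₀·cosh − (ẋ₀/ω)·sinh
numerator   = 0.1025 − (0.1624)·1.693179 − (0.1358/3.0891)·1.366329 = -0.232538
denominator = 1 − 1.693179 = -0.693179
p = -0.232538 / -0.693179 = 0.3355

p = 0.3355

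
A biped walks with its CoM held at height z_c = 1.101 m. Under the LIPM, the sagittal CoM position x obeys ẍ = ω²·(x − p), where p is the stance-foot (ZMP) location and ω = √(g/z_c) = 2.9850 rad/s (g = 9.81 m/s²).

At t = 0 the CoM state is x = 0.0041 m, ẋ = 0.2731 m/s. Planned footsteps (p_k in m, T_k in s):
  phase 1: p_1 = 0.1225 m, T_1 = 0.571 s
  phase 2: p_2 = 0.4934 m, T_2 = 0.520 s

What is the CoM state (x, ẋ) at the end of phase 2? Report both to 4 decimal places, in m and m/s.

phase 1: p=0.1225, T=0.571, ωT=1.704435, cosh=2.840077, sinh=2.658202; start (x,ẋ)=(0.004100, 0.273100) → end (x,ẋ)=(0.029436, -0.163847)
phase 2: p=0.4934, T=0.520, ωT=1.552200, cosh=2.466814, sinh=2.255033; start (x,ẋ)=(0.029436, -0.163847) → end (x,ẋ)=(-0.774893, -3.527250)

x = -0.7749, ẋ = -3.5272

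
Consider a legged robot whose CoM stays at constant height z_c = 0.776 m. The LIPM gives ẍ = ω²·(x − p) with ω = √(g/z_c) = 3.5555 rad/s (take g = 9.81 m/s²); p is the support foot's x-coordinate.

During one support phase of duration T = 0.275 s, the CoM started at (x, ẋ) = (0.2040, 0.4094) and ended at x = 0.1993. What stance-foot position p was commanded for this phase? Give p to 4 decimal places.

p = 0.4671

ωT = 3.5555·0.275 = 0.977763; cosh(ωT) = 1.517326, sinh(ωT) = 1.141175
x(T) = p + (x₀−p)·cosh(ωT) + (ẋ₀/ω)·sinh(ωT) ⇒ p·(1 − cosh) = x(T) − x₀·cosh − (ẋ₀/ω)·sinh
numerator   = 0.1993 − (0.2040)·1.517326 − (0.4094/3.5555)·1.141175 = -0.241636
denominator = 1 − 1.517326 = -0.517326
p = -0.241636 / -0.517326 = 0.4671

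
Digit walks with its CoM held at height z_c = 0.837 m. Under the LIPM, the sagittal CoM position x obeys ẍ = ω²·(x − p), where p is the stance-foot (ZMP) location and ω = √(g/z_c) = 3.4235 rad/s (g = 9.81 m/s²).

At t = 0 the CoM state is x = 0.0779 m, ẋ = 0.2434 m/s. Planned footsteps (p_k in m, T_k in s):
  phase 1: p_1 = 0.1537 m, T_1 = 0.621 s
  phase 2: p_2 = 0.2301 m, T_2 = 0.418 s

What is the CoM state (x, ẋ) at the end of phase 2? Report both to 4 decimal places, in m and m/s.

x = -0.0234, ẋ = -0.7908

phase 1: p=0.1537, T=0.621, ωT=2.125994, cosh=4.250267, sinh=4.130953; start (x,ẋ)=(0.077900, 0.243400) → end (x,ẋ)=(0.125227, -0.037473)
phase 2: p=0.2301, T=0.418, ωT=1.431023, cosh=2.211020, sinh=1.971956; start (x,ẋ)=(0.125227, -0.037473) → end (x,ẋ)=(-0.023360, -0.790847)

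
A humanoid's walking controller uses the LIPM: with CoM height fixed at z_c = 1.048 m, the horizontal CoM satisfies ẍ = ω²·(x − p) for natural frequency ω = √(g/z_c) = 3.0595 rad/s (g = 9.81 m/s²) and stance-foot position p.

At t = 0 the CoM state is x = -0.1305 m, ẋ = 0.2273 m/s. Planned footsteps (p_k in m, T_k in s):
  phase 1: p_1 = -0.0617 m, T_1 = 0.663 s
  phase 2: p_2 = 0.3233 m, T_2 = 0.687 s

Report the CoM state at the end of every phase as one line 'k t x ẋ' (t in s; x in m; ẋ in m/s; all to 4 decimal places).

phase 1: p=-0.0617, T=0.663, ωT=2.028449, cosh=3.866911, sinh=3.735371; start (x,ẋ)=(-0.130500, 0.227300) → end (x,ẋ)=(-0.050231, 0.092677)
phase 2: p=0.3233, T=0.687, ωT=2.101876, cosh=4.151867, sinh=4.029641; start (x,ẋ)=(-0.050231, 0.092677) → end (x,ẋ)=(-1.105486, -4.220361)

1 0.6630 -0.0502 0.0927
2 1.3500 -1.1055 -4.2204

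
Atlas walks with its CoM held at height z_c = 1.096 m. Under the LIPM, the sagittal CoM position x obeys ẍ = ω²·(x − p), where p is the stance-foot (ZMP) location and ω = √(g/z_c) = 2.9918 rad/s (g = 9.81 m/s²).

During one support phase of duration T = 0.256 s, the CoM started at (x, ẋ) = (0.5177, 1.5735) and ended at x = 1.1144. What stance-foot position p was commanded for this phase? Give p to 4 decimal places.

ωT = 2.9918·0.256 = 0.765901; cosh(ωT) = 1.307923, sinh(ωT) = 0.843008
x(T) = p + (x₀−p)·cosh(ωT) + (ẋ₀/ω)·sinh(ωT) ⇒ p·(1 − cosh) = x(T) − x₀·cosh − (ẋ₀/ω)·sinh
numerator   = 1.1144 − (0.5177)·1.307923 − (1.5735/2.9918)·0.843008 = -0.006081
denominator = 1 − 1.307923 = -0.307923
p = -0.006081 / -0.307923 = 0.0197

p = 0.0197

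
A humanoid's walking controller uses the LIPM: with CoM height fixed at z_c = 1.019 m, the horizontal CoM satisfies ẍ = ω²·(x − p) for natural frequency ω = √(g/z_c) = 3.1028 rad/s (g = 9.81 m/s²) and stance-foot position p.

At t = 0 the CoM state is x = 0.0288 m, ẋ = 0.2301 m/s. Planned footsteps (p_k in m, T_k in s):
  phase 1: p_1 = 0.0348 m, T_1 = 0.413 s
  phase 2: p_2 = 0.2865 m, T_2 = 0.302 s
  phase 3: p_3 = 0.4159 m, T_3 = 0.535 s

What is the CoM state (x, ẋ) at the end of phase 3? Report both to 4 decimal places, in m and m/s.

phase 1: p=0.0348, T=0.413, ωT=1.281456, cosh=1.939757, sinh=1.662125; start (x,ẋ)=(0.028800, 0.230100) → end (x,ẋ)=(0.146423, 0.415395)
phase 2: p=0.2865, T=0.302, ωT=0.937046, cosh=1.472106, sinh=1.080323; start (x,ẋ)=(0.146423, 0.415395) → end (x,ẋ)=(0.224922, 0.141962)
phase 3: p=0.4159, T=0.535, ωT=1.659998, cosh=2.724720, sinh=2.534580; start (x,ẋ)=(0.224922, 0.141962) → end (x,ẋ)=(0.011503, -1.115100)

x = 0.0115, ẋ = -1.1151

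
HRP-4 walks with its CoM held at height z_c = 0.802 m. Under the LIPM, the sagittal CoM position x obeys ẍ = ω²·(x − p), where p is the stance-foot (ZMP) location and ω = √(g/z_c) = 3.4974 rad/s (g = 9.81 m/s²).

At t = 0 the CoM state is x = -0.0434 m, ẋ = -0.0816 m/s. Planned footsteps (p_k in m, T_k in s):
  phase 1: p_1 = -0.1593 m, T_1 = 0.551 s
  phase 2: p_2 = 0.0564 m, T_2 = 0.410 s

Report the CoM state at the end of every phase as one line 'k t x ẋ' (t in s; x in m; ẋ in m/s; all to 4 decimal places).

phase 1: p=-0.1593, T=0.551, ωT=1.927067, cosh=3.507455, sinh=3.361881; start (x,ẋ)=(-0.043400, -0.081600) → end (x,ẋ)=(0.168776, 1.076525)
phase 2: p=0.0564, T=0.410, ωT=1.433934, cosh=2.216770, sinh=1.978401; start (x,ẋ)=(0.168776, 1.076525) → end (x,ẋ)=(0.914478, 3.163967)

1 0.5510 0.1688 1.0765
2 0.9610 0.9145 3.1640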